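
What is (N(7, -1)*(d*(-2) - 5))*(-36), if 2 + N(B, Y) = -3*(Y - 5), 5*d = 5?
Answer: 4032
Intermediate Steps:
d = 1 (d = (⅕)*5 = 1)
N(B, Y) = 13 - 3*Y (N(B, Y) = -2 - 3*(Y - 5) = -2 - 3*(-5 + Y) = -2 + (15 - 3*Y) = 13 - 3*Y)
(N(7, -1)*(d*(-2) - 5))*(-36) = ((13 - 3*(-1))*(1*(-2) - 5))*(-36) = ((13 + 3)*(-2 - 5))*(-36) = (16*(-7))*(-36) = -112*(-36) = 4032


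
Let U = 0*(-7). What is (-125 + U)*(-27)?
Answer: 3375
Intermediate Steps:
U = 0
(-125 + U)*(-27) = (-125 + 0)*(-27) = -125*(-27) = 3375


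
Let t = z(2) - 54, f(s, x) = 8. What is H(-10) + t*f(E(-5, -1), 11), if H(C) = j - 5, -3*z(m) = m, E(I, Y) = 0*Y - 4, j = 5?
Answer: -1312/3 ≈ -437.33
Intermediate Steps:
E(I, Y) = -4 (E(I, Y) = 0 - 4 = -4)
z(m) = -m/3
t = -164/3 (t = -⅓*2 - 54 = -⅔ - 54 = -164/3 ≈ -54.667)
H(C) = 0 (H(C) = 5 - 5 = 0)
H(-10) + t*f(E(-5, -1), 11) = 0 - 164/3*8 = 0 - 1312/3 = -1312/3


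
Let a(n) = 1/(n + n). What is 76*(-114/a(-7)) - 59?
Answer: 121237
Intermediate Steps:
a(n) = 1/(2*n)
76*(-114/a(-7)) - 59 = 76*(-114/((½)/(-7))) - 59 = 76*(-114/((½)*(-⅐))) - 59 = 76*(-114/(-1/14)) - 59 = 76*(-114*(-14)) - 59 = 76*1596 - 59 = 121296 - 59 = 121237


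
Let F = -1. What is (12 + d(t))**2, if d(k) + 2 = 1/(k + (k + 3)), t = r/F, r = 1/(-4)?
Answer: 5184/49 ≈ 105.80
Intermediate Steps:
r = -1/4 ≈ -0.25000
t = 1/4 (t = -1/4/(-1) = -1/4*(-1) = 1/4 ≈ 0.25000)
d(k) = -2 + 1/(3 + 2*k) (d(k) = -2 + 1/(k + (k + 3)) = -2 + 1/(k + (3 + k)) = -2 + 1/(3 + 2*k))
(12 + d(t))**2 = (12 + (-5 - 4*1/4)/(3 + 2*(1/4)))**2 = (12 + (-5 - 1)/(3 + 1/2))**2 = (12 - 6/(7/2))**2 = (12 + (2/7)*(-6))**2 = (12 - 12/7)**2 = (72/7)**2 = 5184/49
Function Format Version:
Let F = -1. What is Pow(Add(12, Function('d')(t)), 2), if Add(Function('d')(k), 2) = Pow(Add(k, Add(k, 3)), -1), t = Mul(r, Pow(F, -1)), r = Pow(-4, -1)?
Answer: Rational(5184, 49) ≈ 105.80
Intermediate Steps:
r = Rational(-1, 4) ≈ -0.25000
t = Rational(1, 4) (t = Mul(Rational(-1, 4), Pow(-1, -1)) = Mul(Rational(-1, 4), -1) = Rational(1, 4) ≈ 0.25000)
Function('d')(k) = Add(-2, Pow(Add(3, Mul(2, k)), -1)) (Function('d')(k) = Add(-2, Pow(Add(k, Add(k, 3)), -1)) = Add(-2, Pow(Add(k, Add(3, k)), -1)) = Add(-2, Pow(Add(3, Mul(2, k)), -1)))
Pow(Add(12, Function('d')(t)), 2) = Pow(Add(12, Mul(Pow(Add(3, Mul(2, Rational(1, 4))), -1), Add(-5, Mul(-4, Rational(1, 4))))), 2) = Pow(Add(12, Mul(Pow(Add(3, Rational(1, 2)), -1), Add(-5, -1))), 2) = Pow(Add(12, Mul(Pow(Rational(7, 2), -1), -6)), 2) = Pow(Add(12, Mul(Rational(2, 7), -6)), 2) = Pow(Add(12, Rational(-12, 7)), 2) = Pow(Rational(72, 7), 2) = Rational(5184, 49)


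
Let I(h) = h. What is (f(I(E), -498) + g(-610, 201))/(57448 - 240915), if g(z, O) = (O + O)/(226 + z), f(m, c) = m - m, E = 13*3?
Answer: 67/11741888 ≈ 5.7061e-6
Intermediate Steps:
E = 39
f(m, c) = 0
g(z, O) = 2*O/(226 + z) (g(z, O) = (2*O)/(226 + z) = 2*O/(226 + z))
(f(I(E), -498) + g(-610, 201))/(57448 - 240915) = (0 + 2*201/(226 - 610))/(57448 - 240915) = (0 + 2*201/(-384))/(-183467) = (0 + 2*201*(-1/384))*(-1/183467) = (0 - 67/64)*(-1/183467) = -67/64*(-1/183467) = 67/11741888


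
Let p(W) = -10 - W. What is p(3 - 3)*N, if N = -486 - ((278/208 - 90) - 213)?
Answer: 95855/52 ≈ 1843.4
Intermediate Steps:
N = -19171/104 (N = -486 - ((278*(1/208) - 90) - 213) = -486 - ((139/104 - 90) - 213) = -486 - (-9221/104 - 213) = -486 - 1*(-31373/104) = -486 + 31373/104 = -19171/104 ≈ -184.34)
p(3 - 3)*N = (-10 - (3 - 3))*(-19171/104) = (-10 - 1*0)*(-19171/104) = (-10 + 0)*(-19171/104) = -10*(-19171/104) = 95855/52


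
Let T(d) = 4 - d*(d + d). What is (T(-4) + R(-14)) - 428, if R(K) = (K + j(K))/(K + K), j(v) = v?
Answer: -455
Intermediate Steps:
T(d) = 4 - 2*d² (T(d) = 4 - d*2*d = 4 - 2*d²)
R(K) = 1 (R(K) = (K + K)/(K + K) = (2*K)/((2*K)) = (2*K)*(1/(2*K)) = 1)
(T(-4) + R(-14)) - 428 = ((4 - 2*(-4)²) + 1) - 428 = ((4 - 2*16) + 1) - 428 = ((4 - 32) + 1) - 428 = (-28 + 1) - 428 = -27 - 428 = -455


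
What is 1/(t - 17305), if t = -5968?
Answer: -1/23273 ≈ -4.2968e-5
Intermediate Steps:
1/(t - 17305) = 1/(-5968 - 17305) = 1/(-23273) = -1/23273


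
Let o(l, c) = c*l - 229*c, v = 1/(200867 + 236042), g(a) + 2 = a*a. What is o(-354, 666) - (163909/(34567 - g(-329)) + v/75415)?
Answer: -942521968640960750817/2427454991936920 ≈ -3.8828e+5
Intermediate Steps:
g(a) = -2 + a**2 (g(a) = -2 + a*a = -2 + a**2)
v = 1/436909 ≈ 2.2888e-6
o(l, c) = -229*c + c*l
o(-354, 666) - (163909/(34567 - g(-329)) + v/75415) = 666*(-229 - 354) - (163909/(34567 - (-2 + (-329)**2)) + (1/436909)/75415) = 666*(-583) - (163909/(34567 - (-2 + 108241)) + (1/436909)*(1/75415)) = -388278 - (163909/(34567 - 1*108239) + 1/32949492235) = -388278 - (163909/(34567 - 108239) + 1/32949492235) = -388278 - (163909/(-73672) + 1/32949492235) = -388278 - (163909*(-1/73672) + 1/32949492235) = -388278 - (-163909/73672 + 1/32949492235) = -388278 - 1*(-5400718322672943/2427454991936920) = -388278 + 5400718322672943/2427454991936920 = -942521968640960750817/2427454991936920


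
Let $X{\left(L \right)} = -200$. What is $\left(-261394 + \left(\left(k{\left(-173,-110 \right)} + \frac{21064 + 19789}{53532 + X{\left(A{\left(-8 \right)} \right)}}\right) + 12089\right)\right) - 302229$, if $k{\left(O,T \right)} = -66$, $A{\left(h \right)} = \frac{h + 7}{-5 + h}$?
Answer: $- \frac{29417890347}{53332} \approx -5.516 \cdot 10^{5}$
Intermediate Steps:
$A{\left(h \right)} = \frac{7 + h}{-5 + h}$
$\left(-261394 + \left(\left(k{\left(-173,-110 \right)} + \frac{21064 + 19789}{53532 + X{\left(A{\left(-8 \right)} \right)}}\right) + 12089\right)\right) - 302229 = \left(-261394 + \left(\left(-66 + \frac{21064 + 19789}{53532 - 200}\right) + 12089\right)\right) - 302229 = \left(-261394 + \left(\left(-66 + \frac{40853}{53332}\right) + 12089\right)\right) - 302229 = \left(-261394 + \left(- \frac{3479059}{53332} + 12089\right)\right) - 302229 = \left(-261394 + \frac{641251489}{53332}\right) - 302229 = - \frac{13299413319}{53332} - 302229 = - \frac{29417890347}{53332}$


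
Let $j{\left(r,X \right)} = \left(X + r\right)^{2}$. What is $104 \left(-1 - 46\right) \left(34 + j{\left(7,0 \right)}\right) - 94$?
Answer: $-405798$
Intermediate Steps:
$104 \left(-1 - 46\right) \left(34 + j{\left(7,0 \right)}\right) - 94 = 104 \left(-1 - 46\right) \left(34 + \left(0 + 7\right)^{2}\right) - 94 = 104 \left(- 47 \left(34 + 7^{2}\right)\right) - 94 = 104 \left(- 47 \left(34 + 49\right)\right) - 94 = 104 \left(\left(-47\right) 83\right) - 94 = 104 \left(-3901\right) - 94 = -405704 - 94 = -405798$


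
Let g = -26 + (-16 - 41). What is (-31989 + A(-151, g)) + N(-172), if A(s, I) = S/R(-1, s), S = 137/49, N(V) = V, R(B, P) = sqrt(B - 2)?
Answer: -32161 - 137*I*sqrt(3)/147 ≈ -32161.0 - 1.6142*I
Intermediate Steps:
R(B, P) = sqrt(-2 + B)
S = 137/49 (S = 137*(1/49) = 137/49 ≈ 2.7959)
g = -83 (g = -26 - 57 = -83)
A(s, I) = -137*I*sqrt(3)/147 (A(s, I) = 137/(49*(sqrt(-2 - 1))) = 137/(49*(sqrt(-3))) = 137/(49*((I*sqrt(3)))) = 137*(-I*sqrt(3)/3)/49 = -137*I*sqrt(3)/147)
(-31989 + A(-151, g)) + N(-172) = (-31989 - 137*I*sqrt(3)/147) - 172 = -32161 - 137*I*sqrt(3)/147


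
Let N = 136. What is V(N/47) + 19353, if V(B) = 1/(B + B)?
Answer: 5264063/272 ≈ 19353.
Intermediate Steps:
V(B) = 1/(2*B)
V(N/47) + 19353 = 1/(2*((136/47))) + 19353 = 1/(2*((136*(1/47)))) + 19353 = 1/(2*(136/47)) + 19353 = (½)*(47/136) + 19353 = 47/272 + 19353 = 5264063/272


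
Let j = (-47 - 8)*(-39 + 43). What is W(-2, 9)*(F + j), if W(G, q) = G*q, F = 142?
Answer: 1404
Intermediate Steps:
j = -220 (j = -55*4 = -220)
W(-2, 9)*(F + j) = (-2*9)*(142 - 220) = -18*(-78) = 1404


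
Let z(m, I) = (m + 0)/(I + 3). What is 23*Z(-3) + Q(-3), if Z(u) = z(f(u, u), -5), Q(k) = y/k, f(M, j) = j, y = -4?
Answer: 215/6 ≈ 35.833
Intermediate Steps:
z(m, I) = m/(3 + I)
Q(k) = -4/k
Z(u) = -u/2 (Z(u) = u/(3 - 5) = u/(-2) = u*(-½) = -u/2)
23*Z(-3) + Q(-3) = 23*(-½*(-3)) - 4/(-3) = 23*(3/2) - 4*(-⅓) = 69/2 + 4/3 = 215/6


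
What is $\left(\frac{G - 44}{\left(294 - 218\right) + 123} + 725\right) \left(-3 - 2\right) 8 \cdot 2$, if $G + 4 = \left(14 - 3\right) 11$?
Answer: $- \frac{11547840}{199} \approx -58029.0$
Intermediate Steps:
$G = 117$ ($G = -4 + \left(14 - 3\right) 11 = -4 + 11 \cdot 11 = -4 + 121 = 117$)
$\left(\frac{G - 44}{\left(294 - 218\right) + 123} + 725\right) \left(-3 - 2\right) 8 \cdot 2 = \left(\frac{117 - 44}{\left(294 - 218\right) + 123} + 725\right) \left(-3 - 2\right) 8 \cdot 2 = \left(\frac{73}{\left(294 - 218\right) + 123} + 725\right) \left(-3 - 2\right) 8 \cdot 2 = \left(\frac{73}{76 + 123} + 725\right) \left(-5\right) 8 \cdot 2 = \left(\frac{73}{199} + 725\right) \left(\left(-40\right) 2\right) = \left(73 \cdot \frac{1}{199} + 725\right) \left(-80\right) = \left(\frac{73}{199} + 725\right) \left(-80\right) = \frac{144348}{199} \left(-80\right) = - \frac{11547840}{199}$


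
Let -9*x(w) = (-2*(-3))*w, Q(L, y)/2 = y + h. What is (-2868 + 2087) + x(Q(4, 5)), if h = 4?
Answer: -793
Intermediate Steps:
Q(L, y) = 8 + 2*y (Q(L, y) = 2*(y + 4) = 2*(4 + y) = 8 + 2*y)
x(w) = -2*w/3 (x(w) = -(-2*(-3))*w/9 = -2*w/3)
(-2868 + 2087) + x(Q(4, 5)) = (-2868 + 2087) - 2*(8 + 2*5)/3 = -781 - 2*(8 + 10)/3 = -781 - ⅔*18 = -781 - 12 = -793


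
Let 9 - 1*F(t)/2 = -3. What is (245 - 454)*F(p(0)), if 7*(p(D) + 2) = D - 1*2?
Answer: -5016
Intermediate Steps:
p(D) = -16/7 + D/7 (p(D) = -2 + (D - 1*2)/7 = -2 + (D - 2)/7 = -2 + (-2 + D)/7 = -2 + (-2/7 + D/7) = -16/7 + D/7)
F(t) = 24 (F(t) = 18 - 2*(-3) = 18 + 6 = 24)
(245 - 454)*F(p(0)) = (245 - 454)*24 = -209*24 = -5016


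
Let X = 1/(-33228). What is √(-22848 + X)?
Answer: I*√700735457435/5538 ≈ 151.16*I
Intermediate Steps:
X = -1/33228 ≈ -3.0095e-5
√(-22848 + X) = √(-22848 - 1/33228) = √(-759193345/33228) = I*√700735457435/5538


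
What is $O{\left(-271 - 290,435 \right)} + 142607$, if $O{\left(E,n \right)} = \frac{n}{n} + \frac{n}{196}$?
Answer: $\frac{27951603}{196} \approx 1.4261 \cdot 10^{5}$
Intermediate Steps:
$O{\left(E,n \right)} = 1 + \frac{n}{196}$ ($O{\left(E,n \right)} = 1 + n \frac{1}{196} = 1 + \frac{n}{196}$)
$O{\left(-271 - 290,435 \right)} + 142607 = \left(1 + \frac{1}{196} \cdot 435\right) + 142607 = \left(1 + \frac{435}{196}\right) + 142607 = \frac{631}{196} + 142607 = \frac{27951603}{196}$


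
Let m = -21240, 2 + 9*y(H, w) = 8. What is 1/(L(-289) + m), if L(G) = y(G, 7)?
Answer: -3/63718 ≈ -4.7082e-5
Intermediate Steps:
y(H, w) = 2/3 (y(H, w) = -2/9 + (1/9)*8 = -2/9 + 8/9 = 2/3)
L(G) = 2/3
1/(L(-289) + m) = 1/(2/3 - 21240) = 1/(-63718/3) = -3/63718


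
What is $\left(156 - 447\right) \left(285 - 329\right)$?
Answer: $12804$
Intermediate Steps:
$\left(156 - 447\right) \left(285 - 329\right) = \left(-291\right) \left(-44\right) = 12804$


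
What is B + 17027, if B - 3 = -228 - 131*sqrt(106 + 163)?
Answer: 16802 - 131*sqrt(269) ≈ 14653.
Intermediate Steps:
B = -225 - 131*sqrt(269) (B = 3 + (-228 - 131*sqrt(106 + 163)) = 3 + (-228 - 131*sqrt(269)) = -225 - 131*sqrt(269) ≈ -2373.6)
B + 17027 = (-225 - 131*sqrt(269)) + 17027 = 16802 - 131*sqrt(269)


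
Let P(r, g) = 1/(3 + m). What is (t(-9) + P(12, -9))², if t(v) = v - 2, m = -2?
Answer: 100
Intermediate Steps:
P(r, g) = 1 (P(r, g) = 1/(3 - 2) = 1/1 = 1)
t(v) = -2 + v
(t(-9) + P(12, -9))² = ((-2 - 9) + 1)² = (-11 + 1)² = (-10)² = 100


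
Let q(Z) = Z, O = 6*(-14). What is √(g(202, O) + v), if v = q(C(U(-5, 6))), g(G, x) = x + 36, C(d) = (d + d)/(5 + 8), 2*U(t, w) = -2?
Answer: I*√8138/13 ≈ 6.9393*I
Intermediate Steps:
O = -84
U(t, w) = -1 (U(t, w) = (½)*(-2) = -1)
C(d) = 2*d/13 (C(d) = (2*d)/13 = (2*d)*(1/13) = 2*d/13)
g(G, x) = 36 + x
v = -2/13 (v = (2/13)*(-1) = -2/13 ≈ -0.15385)
√(g(202, O) + v) = √((36 - 84) - 2/13) = √(-48 - 2/13) = √(-626/13) = I*√8138/13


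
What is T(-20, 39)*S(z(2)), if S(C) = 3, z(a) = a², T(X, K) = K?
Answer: 117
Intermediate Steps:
T(-20, 39)*S(z(2)) = 39*3 = 117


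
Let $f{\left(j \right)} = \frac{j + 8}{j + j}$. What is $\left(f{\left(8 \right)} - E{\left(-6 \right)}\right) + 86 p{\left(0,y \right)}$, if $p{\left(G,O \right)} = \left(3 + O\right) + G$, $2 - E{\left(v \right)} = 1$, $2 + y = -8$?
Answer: $-602$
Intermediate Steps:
$y = -10$ ($y = -2 - 8 = -10$)
$E{\left(v \right)} = 1$ ($E{\left(v \right)} = 2 - 1 = 1$)
$f{\left(j \right)} = \frac{8 + j}{2 j}$
$p{\left(G,O \right)} = 3 + G + O$
$\left(f{\left(8 \right)} - E{\left(-6 \right)}\right) + 86 p{\left(0,y \right)} = \left(\frac{8 + 8}{2 \cdot 8} - 1\right) + 86 \left(3 + 0 - 10\right) = \left(\frac{1}{2} \cdot \frac{1}{8} \cdot 16 - 1\right) + 86 \left(-7\right) = \left(1 - 1\right) - 602 = 0 - 602 = -602$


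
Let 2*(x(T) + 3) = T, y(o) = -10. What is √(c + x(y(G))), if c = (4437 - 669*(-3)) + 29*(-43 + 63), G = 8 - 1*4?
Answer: 2*√1754 ≈ 83.762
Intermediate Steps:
G = 4 (G = 8 - 4 = 4)
x(T) = -3 + T/2
c = 7024 (c = (4437 + 2007) + 29*20 = 6444 + 580 = 7024)
√(c + x(y(G))) = √(7024 + (-3 + (½)*(-10))) = √(7024 + (-3 - 5)) = √(7024 - 8) = √7016 = 2*√1754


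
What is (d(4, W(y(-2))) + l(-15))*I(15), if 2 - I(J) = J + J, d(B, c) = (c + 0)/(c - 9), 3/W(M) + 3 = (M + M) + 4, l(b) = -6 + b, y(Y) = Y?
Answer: 2926/5 ≈ 585.20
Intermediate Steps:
W(M) = 3/(1 + 2*M) (W(M) = 3/(-3 + ((M + M) + 4)) = 3/(-3 + (2*M + 4)) = 3/(-3 + (4 + 2*M)) = 3/(1 + 2*M))
d(B, c) = c/(-9 + c)
I(J) = 2 - 2*J (I(J) = 2 - (J + J) = 2 - 2*J)
(d(4, W(y(-2))) + l(-15))*I(15) = ((3/(1 + 2*(-2)))/(-9 + 3/(1 + 2*(-2))) + (-6 - 15))*(2 - 2*15) = ((3/(1 - 4))/(-9 + 3/(1 - 4)) - 21)*(2 - 30) = ((3/(-3))/(-9 + 3/(-3)) - 21)*(-28) = ((3*(-⅓))/(-9 + 3*(-⅓)) - 21)*(-28) = (-1/(-9 - 1) - 21)*(-28) = (-1/(-10) - 21)*(-28) = (-1*(-⅒) - 21)*(-28) = (⅒ - 21)*(-28) = -209/10*(-28) = 2926/5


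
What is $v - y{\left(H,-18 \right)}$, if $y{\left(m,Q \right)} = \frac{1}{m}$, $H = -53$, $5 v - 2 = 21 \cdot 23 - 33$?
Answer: $\frac{23961}{265} \approx 90.419$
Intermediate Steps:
$v = \frac{452}{5}$ ($v = \frac{2}{5} + \frac{21 \cdot 23 - 33}{5} = \frac{2}{5} + \frac{483 - 33}{5} = \frac{2}{5} + \frac{1}{5} \cdot 450 = \frac{2}{5} + 90 = \frac{452}{5} \approx 90.4$)
$v - y{\left(H,-18 \right)} = \frac{452}{5} - \frac{1}{-53} = \frac{452}{5} - - \frac{1}{53} = \frac{452}{5} + \frac{1}{53} = \frac{23961}{265}$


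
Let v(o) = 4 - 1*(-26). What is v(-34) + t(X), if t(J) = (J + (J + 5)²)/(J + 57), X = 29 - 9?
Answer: 2955/77 ≈ 38.377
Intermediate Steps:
X = 20
t(J) = (J + (5 + J)²)/(57 + J)
v(o) = 30 (v(o) = 4 + 26 = 30)
v(-34) + t(X) = 30 + (20 + (5 + 20)²)/(57 + 20) = 30 + (20 + 25²)/77 = 30 + (20 + 625)/77 = 30 + (1/77)*645 = 30 + 645/77 = 2955/77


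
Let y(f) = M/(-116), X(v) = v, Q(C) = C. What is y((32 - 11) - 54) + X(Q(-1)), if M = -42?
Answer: -37/58 ≈ -0.63793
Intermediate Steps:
y(f) = 21/58 (y(f) = -42/(-116) = -42*(-1/116) = 21/58)
y((32 - 11) - 54) + X(Q(-1)) = 21/58 - 1 = -37/58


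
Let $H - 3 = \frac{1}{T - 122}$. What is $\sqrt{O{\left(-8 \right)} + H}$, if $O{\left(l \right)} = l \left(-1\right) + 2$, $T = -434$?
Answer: $\frac{3 \sqrt{111617}}{278} \approx 3.6053$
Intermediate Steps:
$H = \frac{1667}{556}$ ($H = 3 + \frac{1}{-434 - 122} = 3 + \frac{1}{-556} = 3 - \frac{1}{556} = \frac{1667}{556} \approx 2.9982$)
$O{\left(l \right)} = 2 - l$ ($O{\left(l \right)} = - l + 2 = 2 - l$)
$\sqrt{O{\left(-8 \right)} + H} = \sqrt{\left(2 - -8\right) + \frac{1667}{556}} = \sqrt{\left(2 + 8\right) + \frac{1667}{556}} = \sqrt{10 + \frac{1667}{556}} = \sqrt{\frac{7227}{556}} = \frac{3 \sqrt{111617}}{278}$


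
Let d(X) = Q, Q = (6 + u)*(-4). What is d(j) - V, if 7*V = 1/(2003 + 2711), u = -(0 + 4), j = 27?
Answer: -263985/32998 ≈ -8.0000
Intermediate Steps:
u = -4 (u = -1*4 = -4)
V = 1/32998 (V = 1/(7*(2003 + 2711)) = (⅐)/4714 = (⅐)*(1/4714) = 1/32998 ≈ 3.0305e-5)
Q = -8 (Q = (6 - 4)*(-4) = 2*(-4) = -8)
d(X) = -8
d(j) - V = -8 - 1*1/32998 = -8 - 1/32998 = -263985/32998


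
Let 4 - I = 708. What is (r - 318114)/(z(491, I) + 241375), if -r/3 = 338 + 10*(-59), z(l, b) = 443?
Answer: -52893/40303 ≈ -1.3124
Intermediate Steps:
I = -704 (I = 4 - 1*708 = 4 - 708 = -704)
r = 756 (r = -3*(338 + 10*(-59)) = -3*(338 - 590) = -3*(-252) = 756)
(r - 318114)/(z(491, I) + 241375) = (756 - 318114)/(443 + 241375) = -317358/241818 = -317358*1/241818 = -52893/40303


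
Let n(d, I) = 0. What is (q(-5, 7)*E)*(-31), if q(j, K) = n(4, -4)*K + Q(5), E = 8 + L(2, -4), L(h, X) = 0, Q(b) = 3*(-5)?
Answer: 3720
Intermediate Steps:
Q(b) = -15
E = 8 (E = 8 + 0 = 8)
q(j, K) = -15 (q(j, K) = 0*K - 15 = 0 - 15 = -15)
(q(-5, 7)*E)*(-31) = -15*8*(-31) = -120*(-31) = 3720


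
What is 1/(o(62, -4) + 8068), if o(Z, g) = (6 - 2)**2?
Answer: 1/8084 ≈ 0.00012370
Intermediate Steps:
o(Z, g) = 16 (o(Z, g) = 4**2 = 16)
1/(o(62, -4) + 8068) = 1/(16 + 8068) = 1/8084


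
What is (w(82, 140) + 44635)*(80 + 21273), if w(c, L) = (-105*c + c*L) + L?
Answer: 1017363685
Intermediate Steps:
w(c, L) = L - 105*c + L*c (w(c, L) = (-105*c + L*c) + L = L - 105*c + L*c)
(w(82, 140) + 44635)*(80 + 21273) = ((140 - 105*82 + 140*82) + 44635)*(80 + 21273) = ((140 - 8610 + 11480) + 44635)*21353 = (3010 + 44635)*21353 = 47645*21353 = 1017363685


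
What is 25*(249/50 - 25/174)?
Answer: 10519/87 ≈ 120.91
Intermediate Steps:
25*(249/50 - 25/174) = 25*(10519/2175) = 10519/87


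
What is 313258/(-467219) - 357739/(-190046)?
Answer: 3710656137/3061831106 ≈ 1.2119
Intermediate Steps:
313258/(-467219) - 357739/(-190046) = 313258*(-1/467219) - 357739*(-1/190046) = -10802/16111 + 357739/190046 = 3710656137/3061831106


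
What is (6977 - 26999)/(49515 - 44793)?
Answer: -3337/787 ≈ -4.2402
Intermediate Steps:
(6977 - 26999)/(49515 - 44793) = -20022/4722 = -20022*1/4722 = -3337/787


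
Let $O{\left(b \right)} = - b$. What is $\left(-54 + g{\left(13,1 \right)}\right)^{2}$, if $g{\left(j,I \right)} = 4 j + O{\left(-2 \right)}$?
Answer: $0$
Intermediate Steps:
$g{\left(j,I \right)} = 2 + 4 j$ ($g{\left(j,I \right)} = 4 j - -2 = 4 j + 2 = 2 + 4 j$)
$\left(-54 + g{\left(13,1 \right)}\right)^{2} = \left(-54 + \left(2 + 4 \cdot 13\right)\right)^{2} = \left(-54 + \left(2 + 52\right)\right)^{2} = \left(-54 + 54\right)^{2} = 0^{2} = 0$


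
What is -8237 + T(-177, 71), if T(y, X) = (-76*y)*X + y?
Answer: 946678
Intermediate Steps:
T(y, X) = y - 76*X*y (T(y, X) = -76*X*y + y = y - 76*X*y)
-8237 + T(-177, 71) = -8237 - 177*(1 - 76*71) = -8237 - 177*(1 - 5396) = -8237 - 177*(-5395) = -8237 + 954915 = 946678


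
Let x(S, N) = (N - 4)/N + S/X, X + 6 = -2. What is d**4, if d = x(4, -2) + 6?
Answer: 83521/16 ≈ 5220.1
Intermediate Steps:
X = -8 (X = -6 - 2 = -8)
x(S, N) = -S/8 + (-4 + N)/N (x(S, N) = (N - 4)/N + S/(-8) = (-4 + N)/N + S*(-1/8) = (-4 + N)/N - S/8 = -S/8 + (-4 + N)/N)
d = 17/2 (d = (1 - 4/(-2) - 1/8*4) + 6 = (1 - 4*(-1/2) - 1/2) + 6 = (1 + 2 - 1/2) + 6 = 5/2 + 6 = 17/2 ≈ 8.5000)
d**4 = (17/2)**4 = 83521/16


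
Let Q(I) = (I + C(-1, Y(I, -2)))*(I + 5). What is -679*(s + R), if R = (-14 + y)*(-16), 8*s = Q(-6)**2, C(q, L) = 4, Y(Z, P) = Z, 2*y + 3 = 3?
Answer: -304871/2 ≈ -1.5244e+5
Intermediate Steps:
y = 0 (y = -3/2 + (1/2)*3 = -3/2 + 3/2 = 0)
Q(I) = (4 + I)*(5 + I) (Q(I) = (I + 4)*(I + 5) = (4 + I)*(5 + I))
s = 1/2 (s = (20 + (-6)**2 + 9*(-6))**2/8 = (20 + 36 - 54)**2/8 = (1/8)*2**2 = (1/8)*4 = 1/2 ≈ 0.50000)
R = 224 (R = (-14 + 0)*(-16) = -14*(-16) = 224)
-679*(s + R) = -679*(1/2 + 224) = -679*449/2 = -304871/2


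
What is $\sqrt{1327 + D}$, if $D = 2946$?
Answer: $\sqrt{4273} \approx 65.368$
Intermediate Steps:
$\sqrt{1327 + D} = \sqrt{1327 + 2946} = \sqrt{4273}$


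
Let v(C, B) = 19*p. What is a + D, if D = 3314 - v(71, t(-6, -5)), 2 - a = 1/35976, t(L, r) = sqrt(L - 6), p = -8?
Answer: 124764767/35976 ≈ 3468.0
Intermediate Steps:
t(L, r) = sqrt(-6 + L)
v(C, B) = -152 (v(C, B) = 19*(-8) = -152)
a = 71951/35976 (a = 2 - 1/35976 = 71951/35976 ≈ 2.0000)
D = 3466 (D = 3314 - 1*(-152) = 3314 + 152 = 3466)
a + D = 71951/35976 + 3466 = 124764767/35976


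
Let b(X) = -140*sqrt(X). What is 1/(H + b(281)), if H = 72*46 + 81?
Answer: 3393/6004849 + 140*sqrt(281)/6004849 ≈ 0.00095587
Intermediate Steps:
H = 3393 (H = 3312 + 81 = 3393)
1/(H + b(281)) = 1/(3393 - 140*sqrt(281))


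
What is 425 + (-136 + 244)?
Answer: 533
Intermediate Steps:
425 + (-136 + 244) = 425 + 108 = 533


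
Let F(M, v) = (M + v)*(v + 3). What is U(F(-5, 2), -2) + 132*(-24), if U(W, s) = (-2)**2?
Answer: -3164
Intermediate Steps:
F(M, v) = (3 + v)*(M + v) (F(M, v) = (M + v)*(3 + v) = (3 + v)*(M + v))
U(W, s) = 4
U(F(-5, 2), -2) + 132*(-24) = 4 + 132*(-24) = 4 - 3168 = -3164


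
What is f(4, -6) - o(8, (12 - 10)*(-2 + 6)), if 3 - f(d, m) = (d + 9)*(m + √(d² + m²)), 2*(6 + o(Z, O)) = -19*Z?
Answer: 163 - 26*√13 ≈ 69.256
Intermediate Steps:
o(Z, O) = -6 - 19*Z/2 (o(Z, O) = -6 + (-19*Z)/2 = -6 - 19*Z/2)
f(d, m) = 3 - (9 + d)*(m + √(d² + m²)) (f(d, m) = 3 - (d + 9)*(m + √(d² + m²)) = 3 - (9 + d)*(m + √(d² + m²)))
f(4, -6) - o(8, (12 - 10)*(-2 + 6)) = (3 - 9*(-6) - 9*√(4² + (-6)²) - 1*4*(-6) - 1*4*√(4² + (-6)²)) - (-6 - 19/2*8) = (3 + 54 - 9*√(16 + 36) + 24 - 1*4*√(16 + 36)) - (-6 - 76) = (3 + 54 - 18*√13 + 24 - 1*4*√52) - 1*(-82) = (3 + 54 - 18*√13 + 24 - 1*4*2*√13) + 82 = (3 + 54 - 18*√13 + 24 - 8*√13) + 82 = (81 - 26*√13) + 82 = 163 - 26*√13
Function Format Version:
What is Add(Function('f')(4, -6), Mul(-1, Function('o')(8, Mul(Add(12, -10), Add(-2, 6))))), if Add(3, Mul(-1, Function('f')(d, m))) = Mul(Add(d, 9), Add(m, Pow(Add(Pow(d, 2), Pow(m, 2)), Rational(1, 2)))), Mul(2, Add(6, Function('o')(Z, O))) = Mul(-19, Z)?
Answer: Add(163, Mul(-26, Pow(13, Rational(1, 2)))) ≈ 69.256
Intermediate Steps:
Function('o')(Z, O) = Add(-6, Mul(Rational(-19, 2), Z)) (Function('o')(Z, O) = Add(-6, Mul(Rational(1, 2), Mul(-19, Z))) = Add(-6, Mul(Rational(-19, 2), Z)))
Function('f')(d, m) = Add(3, Mul(-1, Add(9, d), Add(m, Pow(Add(Pow(d, 2), Pow(m, 2)), Rational(1, 2))))) (Function('f')(d, m) = Add(3, Mul(-1, Mul(Add(d, 9), Add(m, Pow(Add(Pow(d, 2), Pow(m, 2)), Rational(1, 2)))))) = Add(3, Mul(-1, Mul(Add(9, d), Add(m, Pow(Add(Pow(d, 2), Pow(m, 2)), Rational(1, 2)))))) = Add(3, Mul(-1, Add(9, d), Add(m, Pow(Add(Pow(d, 2), Pow(m, 2)), Rational(1, 2))))))
Add(Function('f')(4, -6), Mul(-1, Function('o')(8, Mul(Add(12, -10), Add(-2, 6))))) = Add(Add(3, Mul(-9, -6), Mul(-9, Pow(Add(Pow(4, 2), Pow(-6, 2)), Rational(1, 2))), Mul(-1, 4, -6), Mul(-1, 4, Pow(Add(Pow(4, 2), Pow(-6, 2)), Rational(1, 2)))), Mul(-1, Add(-6, Mul(Rational(-19, 2), 8)))) = Add(Add(3, 54, Mul(-9, Pow(Add(16, 36), Rational(1, 2))), 24, Mul(-1, 4, Pow(Add(16, 36), Rational(1, 2)))), Mul(-1, Add(-6, -76))) = Add(Add(3, 54, Mul(-9, Pow(52, Rational(1, 2))), 24, Mul(-1, 4, Pow(52, Rational(1, 2)))), Mul(-1, -82)) = Add(Add(3, 54, Mul(-9, Mul(2, Pow(13, Rational(1, 2)))), 24, Mul(-1, 4, Mul(2, Pow(13, Rational(1, 2))))), 82) = Add(Add(3, 54, Mul(-18, Pow(13, Rational(1, 2))), 24, Mul(-8, Pow(13, Rational(1, 2)))), 82) = Add(Add(81, Mul(-26, Pow(13, Rational(1, 2)))), 82) = Add(163, Mul(-26, Pow(13, Rational(1, 2))))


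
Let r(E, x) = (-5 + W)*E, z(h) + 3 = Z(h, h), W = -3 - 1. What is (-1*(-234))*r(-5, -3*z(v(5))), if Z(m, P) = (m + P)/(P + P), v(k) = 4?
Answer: 10530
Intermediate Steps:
W = -4
Z(m, P) = (P + m)/(2*P) (Z(m, P) = (P + m)/((2*P)) = (P + m)*(1/(2*P)) = (P + m)/(2*P))
z(h) = -2 (z(h) = -3 + (h + h)/(2*h) = -3 + (2*h)/(2*h) = -3 + 1 = -2)
r(E, x) = -9*E (r(E, x) = (-5 - 4)*E = -9*E)
(-1*(-234))*r(-5, -3*z(v(5))) = (-1*(-234))*(-9*(-5)) = 234*45 = 10530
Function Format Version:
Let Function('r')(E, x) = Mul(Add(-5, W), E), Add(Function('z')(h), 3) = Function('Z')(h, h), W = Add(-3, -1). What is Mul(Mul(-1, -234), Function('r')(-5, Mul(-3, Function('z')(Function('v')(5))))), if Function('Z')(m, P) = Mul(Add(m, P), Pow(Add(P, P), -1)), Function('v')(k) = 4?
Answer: 10530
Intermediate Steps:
W = -4
Function('Z')(m, P) = Mul(Rational(1, 2), Pow(P, -1), Add(P, m)) (Function('Z')(m, P) = Mul(Add(P, m), Pow(Mul(2, P), -1)) = Mul(Add(P, m), Mul(Rational(1, 2), Pow(P, -1))) = Mul(Rational(1, 2), Pow(P, -1), Add(P, m)))
Function('z')(h) = -2 (Function('z')(h) = Add(-3, Mul(Rational(1, 2), Pow(h, -1), Add(h, h))) = Add(-3, Mul(Rational(1, 2), Pow(h, -1), Mul(2, h))) = Add(-3, 1) = -2)
Function('r')(E, x) = Mul(-9, E) (Function('r')(E, x) = Mul(Add(-5, -4), E) = Mul(-9, E))
Mul(Mul(-1, -234), Function('r')(-5, Mul(-3, Function('z')(Function('v')(5))))) = Mul(Mul(-1, -234), Mul(-9, -5)) = Mul(234, 45) = 10530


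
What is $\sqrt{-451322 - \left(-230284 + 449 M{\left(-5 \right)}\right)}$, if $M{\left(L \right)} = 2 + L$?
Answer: $i \sqrt{219691} \approx 468.71 i$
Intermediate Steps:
$\sqrt{-451322 - \left(-230284 + 449 M{\left(-5 \right)}\right)} = \sqrt{-451322 + \left(230284 - 449 \left(2 - 5\right)\right)} = \sqrt{-451322 + \left(230284 - 449 \left(-3\right)\right)} = \sqrt{-451322 + \left(230284 - -1347\right)} = \sqrt{-451322 + \left(230284 + 1347\right)} = \sqrt{-451322 + 231631} = \sqrt{-219691} = i \sqrt{219691}$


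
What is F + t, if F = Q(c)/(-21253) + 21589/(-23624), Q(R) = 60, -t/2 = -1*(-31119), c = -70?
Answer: -31248969559993/502080872 ≈ -62239.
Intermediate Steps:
t = -62238 (t = -(-2)*(-31119) = -2*31119 = -62238)
F = -460248457/502080872 (F = 60/(-21253) + 21589/(-23624) = 60*(-1/21253) + 21589*(-1/23624) = -60/21253 - 21589/23624 = -460248457/502080872 ≈ -0.91668)
F + t = -460248457/502080872 - 62238 = -31248969559993/502080872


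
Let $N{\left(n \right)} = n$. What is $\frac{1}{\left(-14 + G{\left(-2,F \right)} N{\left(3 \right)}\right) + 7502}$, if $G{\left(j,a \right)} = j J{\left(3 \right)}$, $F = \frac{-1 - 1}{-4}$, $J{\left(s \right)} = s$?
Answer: $\frac{1}{7470} \approx 0.00013387$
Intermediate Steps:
$F = \frac{1}{2}$ ($F = \left(-1 - 1\right) \left(- \frac{1}{4}\right) = \left(-2\right) \left(- \frac{1}{4}\right) = \frac{1}{2} \approx 0.5$)
$G{\left(j,a \right)} = 3 j$ ($G{\left(j,a \right)} = j 3 = 3 j$)
$\frac{1}{\left(-14 + G{\left(-2,F \right)} N{\left(3 \right)}\right) + 7502} = \frac{1}{\left(-14 + 3 \left(-2\right) 3\right) + 7502} = \frac{1}{\left(-14 - 18\right) + 7502} = \frac{1}{-32 + 7502} = \frac{1}{7470}$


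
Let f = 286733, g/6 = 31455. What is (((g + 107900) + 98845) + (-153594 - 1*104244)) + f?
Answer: 424370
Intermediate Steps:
g = 188730 (g = 6*31455 = 188730)
(((g + 107900) + 98845) + (-153594 - 1*104244)) + f = (((188730 + 107900) + 98845) + (-153594 - 1*104244)) + 286733 = ((296630 + 98845) + (-153594 - 104244)) + 286733 = (395475 - 257838) + 286733 = 137637 + 286733 = 424370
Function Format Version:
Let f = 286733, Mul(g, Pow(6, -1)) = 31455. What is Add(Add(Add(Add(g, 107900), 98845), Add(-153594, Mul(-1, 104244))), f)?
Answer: 424370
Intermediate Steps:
g = 188730 (g = Mul(6, 31455) = 188730)
Add(Add(Add(Add(g, 107900), 98845), Add(-153594, Mul(-1, 104244))), f) = Add(Add(Add(Add(188730, 107900), 98845), Add(-153594, Mul(-1, 104244))), 286733) = Add(Add(Add(296630, 98845), Add(-153594, -104244)), 286733) = Add(Add(395475, -257838), 286733) = Add(137637, 286733) = 424370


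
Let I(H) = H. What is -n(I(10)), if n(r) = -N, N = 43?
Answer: 43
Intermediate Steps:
n(r) = -43 (n(r) = -1*43 = -43)
-n(I(10)) = -1*(-43) = 43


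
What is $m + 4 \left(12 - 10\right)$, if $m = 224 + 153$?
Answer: $385$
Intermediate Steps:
$m = 377$
$m + 4 \left(12 - 10\right) = 377 + 4 \left(12 - 10\right) = 377 + 4 \cdot 2 = 377 + 8 = 385$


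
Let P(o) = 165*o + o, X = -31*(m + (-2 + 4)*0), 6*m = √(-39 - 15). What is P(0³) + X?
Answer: -31*I*√6/2 ≈ -37.967*I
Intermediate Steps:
m = I*√6/2 (m = √(-39 - 15)/6 = √(-54)/6 = (3*I*√6)/6 = I*√6/2 ≈ 1.2247*I)
X = -31*I*√6/2 (X = -31*(I*√6/2 + (-2 + 4)*0) = -31*(I*√6/2 + 2*0) = -31*(I*√6/2 + 0) = -31*I*√6/2 ≈ -37.967*I)
P(o) = 166*o
P(0³) + X = 166*0³ - 31*I*√6/2 = 166*0 - 31*I*√6/2 = 0 - 31*I*√6/2 = -31*I*√6/2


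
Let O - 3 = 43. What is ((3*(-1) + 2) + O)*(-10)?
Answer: -450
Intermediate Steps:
O = 46 (O = 3 + 43 = 46)
((3*(-1) + 2) + O)*(-10) = ((3*(-1) + 2) + 46)*(-10) = ((-3 + 2) + 46)*(-10) = (-1 + 46)*(-10) = 45*(-10) = -450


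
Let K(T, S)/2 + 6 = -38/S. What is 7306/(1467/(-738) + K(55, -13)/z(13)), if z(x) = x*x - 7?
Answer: -630843876/174919 ≈ -3606.5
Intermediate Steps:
K(T, S) = -12 - 76/S (K(T, S) = -12 + 2*(-38/S) = -12 - 76/S)
z(x) = -7 + x² (z(x) = x² - 7 = -7 + x²)
7306/(1467/(-738) + K(55, -13)/z(13)) = 7306/(1467/(-738) + (-12 - 76/(-13))/(-7 + 13²)) = 7306/(1467*(-1/738) + (-12 - 76*(-1/13))/(-7 + 169)) = 7306/(-163/82 + (-12 + 76/13)/162) = 7306/(-163/82 - 80/13*1/162) = 7306/(-163/82 - 40/1053) = 7306/(-174919/86346) = 7306*(-86346/174919) = -630843876/174919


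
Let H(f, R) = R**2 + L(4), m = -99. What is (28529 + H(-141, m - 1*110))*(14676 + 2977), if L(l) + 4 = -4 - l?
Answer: 1274511294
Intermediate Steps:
L(l) = -8 - l (L(l) = -4 + (-4 - l) = -8 - l)
H(f, R) = -12 + R**2 (H(f, R) = R**2 + (-8 - 1*4) = R**2 + (-8 - 4) = R**2 - 12 = -12 + R**2)
(28529 + H(-141, m - 1*110))*(14676 + 2977) = (28529 + (-12 + (-99 - 1*110)**2))*(14676 + 2977) = (28529 + (-12 + (-99 - 110)**2))*17653 = (28529 + (-12 + (-209)**2))*17653 = (28529 + (-12 + 43681))*17653 = (28529 + 43669)*17653 = 72198*17653 = 1274511294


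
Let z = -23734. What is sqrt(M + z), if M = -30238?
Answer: 2*I*sqrt(13493) ≈ 232.32*I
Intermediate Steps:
sqrt(M + z) = sqrt(-30238 - 23734) = sqrt(-53972) = 2*I*sqrt(13493)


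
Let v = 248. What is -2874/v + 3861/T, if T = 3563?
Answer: -4641267/441812 ≈ -10.505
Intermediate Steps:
-2874/v + 3861/T = -2874/248 + 3861/3563 = -2874*1/248 + 3861*(1/3563) = -1437/124 + 3861/3563 = -4641267/441812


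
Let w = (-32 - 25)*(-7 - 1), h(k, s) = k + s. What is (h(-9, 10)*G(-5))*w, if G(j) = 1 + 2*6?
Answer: 5928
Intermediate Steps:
G(j) = 13 (G(j) = 1 + 12 = 13)
w = 456 (w = -57*(-8) = 456)
(h(-9, 10)*G(-5))*w = ((-9 + 10)*13)*456 = (1*13)*456 = 13*456 = 5928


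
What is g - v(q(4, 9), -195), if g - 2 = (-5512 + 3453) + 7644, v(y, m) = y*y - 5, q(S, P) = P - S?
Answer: 5567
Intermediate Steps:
v(y, m) = -5 + y**2 (v(y, m) = y**2 - 5 = -5 + y**2)
g = 5587 (g = 2 + ((-5512 + 3453) + 7644) = 2 + (-2059 + 7644) = 2 + 5585 = 5587)
g - v(q(4, 9), -195) = 5587 - (-5 + (9 - 1*4)**2) = 5587 - (-5 + (9 - 4)**2) = 5587 - (-5 + 5**2) = 5587 - (-5 + 25) = 5587 - 1*20 = 5587 - 20 = 5567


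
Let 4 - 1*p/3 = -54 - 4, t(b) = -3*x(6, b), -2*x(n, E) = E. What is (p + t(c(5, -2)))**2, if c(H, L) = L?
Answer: 33489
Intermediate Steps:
x(n, E) = -E/2
t(b) = 3*b/2 (t(b) = -(-3)*b/2 = 3*b/2)
p = 186 (p = 12 - 3*(-54 - 4) = 12 - 3*(-58) = 12 + 174 = 186)
(p + t(c(5, -2)))**2 = (186 + (3/2)*(-2))**2 = (186 - 3)**2 = 183**2 = 33489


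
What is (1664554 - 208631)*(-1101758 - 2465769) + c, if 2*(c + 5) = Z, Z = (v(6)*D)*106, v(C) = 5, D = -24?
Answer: -5194044618786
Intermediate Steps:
Z = -12720 (Z = (5*(-24))*106 = -120*106 = -12720)
c = -6365 (c = -5 + (½)*(-12720) = -5 - 6360 = -6365)
(1664554 - 208631)*(-1101758 - 2465769) + c = (1664554 - 208631)*(-1101758 - 2465769) - 6365 = 1455923*(-3567527) - 6365 = -5194044612421 - 6365 = -5194044618786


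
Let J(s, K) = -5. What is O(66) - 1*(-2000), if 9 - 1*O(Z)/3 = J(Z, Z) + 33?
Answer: 1943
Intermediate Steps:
O(Z) = -57 (O(Z) = 27 - 3*(-5 + 33) = 27 - 3*28 = 27 - 84 = -57)
O(66) - 1*(-2000) = -57 - 1*(-2000) = -57 + 2000 = 1943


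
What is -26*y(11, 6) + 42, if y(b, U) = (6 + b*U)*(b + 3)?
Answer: -26166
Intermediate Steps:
y(b, U) = (3 + b)*(6 + U*b) (y(b, U) = (6 + U*b)*(3 + b) = (3 + b)*(6 + U*b))
-26*y(11, 6) + 42 = -26*(18 + 6*11 + 6*11² + 3*6*11) + 42 = -26*(18 + 66 + 6*121 + 198) + 42 = -26*(18 + 66 + 726 + 198) + 42 = -26*1008 + 42 = -26208 + 42 = -26166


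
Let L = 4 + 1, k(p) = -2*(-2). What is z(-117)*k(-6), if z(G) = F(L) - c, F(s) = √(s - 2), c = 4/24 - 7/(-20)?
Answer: -31/15 + 4*√3 ≈ 4.8615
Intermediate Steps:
k(p) = 4
c = 31/60 (c = 4*(1/24) - 7*(-1/20) = ⅙ + 7/20 = 31/60 ≈ 0.51667)
L = 5
F(s) = √(-2 + s)
z(G) = -31/60 + √3 (z(G) = √(-2 + 5) - 1*31/60 = √3 - 31/60 = -31/60 + √3)
z(-117)*k(-6) = (-31/60 + √3)*4 = -31/15 + 4*√3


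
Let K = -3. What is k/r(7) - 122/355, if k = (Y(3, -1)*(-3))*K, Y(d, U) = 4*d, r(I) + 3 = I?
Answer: 9463/355 ≈ 26.656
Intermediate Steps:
r(I) = -3 + I
k = 108 (k = ((4*3)*(-3))*(-3) = (12*(-3))*(-3) = -36*(-3) = 108)
k/r(7) - 122/355 = 108/(-3 + 7) - 122/355 = 108/4 - 122*1/355 = 108*(1/4) - 122/355 = 27 - 122/355 = 9463/355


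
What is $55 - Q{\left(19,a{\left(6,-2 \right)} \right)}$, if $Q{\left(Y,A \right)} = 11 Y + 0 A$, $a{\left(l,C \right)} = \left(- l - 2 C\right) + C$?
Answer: $-154$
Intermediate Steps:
$a{\left(l,C \right)} = - C - l$
$Q{\left(Y,A \right)} = 11 Y$ ($Q{\left(Y,A \right)} = 11 Y + 0 = 11 Y$)
$55 - Q{\left(19,a{\left(6,-2 \right)} \right)} = 55 - 11 \cdot 19 = 55 - 209 = -154$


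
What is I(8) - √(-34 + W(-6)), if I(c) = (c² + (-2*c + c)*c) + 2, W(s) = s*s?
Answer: 2 - √2 ≈ 0.58579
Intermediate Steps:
W(s) = s²
I(c) = 2 (I(c) = (c² + (-c)*c) + 2 = (c² - c²) + 2 = 0 + 2 = 2)
I(8) - √(-34 + W(-6)) = 2 - √(-34 + (-6)²) = 2 - √(-34 + 36) = 2 - √2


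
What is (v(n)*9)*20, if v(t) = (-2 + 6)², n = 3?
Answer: 2880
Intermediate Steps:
v(t) = 16 (v(t) = 4² = 16)
(v(n)*9)*20 = (16*9)*20 = 144*20 = 2880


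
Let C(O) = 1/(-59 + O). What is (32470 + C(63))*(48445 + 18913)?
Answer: 4374262199/2 ≈ 2.1871e+9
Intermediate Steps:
(32470 + C(63))*(48445 + 18913) = (32470 + 1/(-59 + 63))*(48445 + 18913) = (32470 + 1/4)*67358 = (32470 + ¼)*67358 = (129881/4)*67358 = 4374262199/2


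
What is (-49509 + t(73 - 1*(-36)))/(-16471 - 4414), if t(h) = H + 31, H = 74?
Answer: 49404/20885 ≈ 2.3655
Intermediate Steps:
t(h) = 105 (t(h) = 74 + 31 = 105)
(-49509 + t(73 - 1*(-36)))/(-16471 - 4414) = (-49509 + 105)/(-16471 - 4414) = -49404/(-20885) = -49404*(-1/20885) = 49404/20885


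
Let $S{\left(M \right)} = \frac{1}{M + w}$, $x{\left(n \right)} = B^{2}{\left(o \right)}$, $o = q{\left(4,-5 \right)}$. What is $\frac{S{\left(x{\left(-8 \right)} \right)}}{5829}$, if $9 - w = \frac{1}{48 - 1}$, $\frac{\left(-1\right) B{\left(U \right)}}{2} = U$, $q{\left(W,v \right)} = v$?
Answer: $\frac{47}{29856138} \approx 1.5742 \cdot 10^{-6}$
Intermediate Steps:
$o = -5$
$B{\left(U \right)} = - 2 U$
$x{\left(n \right)} = 100$ ($x{\left(n \right)} = \left(\left(-2\right) \left(-5\right)\right)^{2} = 10^{2} = 100$)
$w = \frac{422}{47}$ ($w = 9 - \frac{1}{48 - 1} = 9 - \frac{1}{47} = \frac{422}{47} \approx 8.9787$)
$S{\left(M \right)} = \frac{1}{\frac{422}{47} + M}$ ($S{\left(M \right)} = \frac{1}{M + \frac{422}{47}} = \frac{1}{\frac{422}{47} + M}$)
$\frac{S{\left(x{\left(-8 \right)} \right)}}{5829} = \frac{47 \frac{1}{422 + 47 \cdot 100}}{5829} = \frac{47}{422 + 4700} \cdot \frac{1}{5829} = \frac{47}{5122} \cdot \frac{1}{5829} = \frac{47}{29856138}$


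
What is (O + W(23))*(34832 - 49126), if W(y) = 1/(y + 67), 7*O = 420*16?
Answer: -617507947/45 ≈ -1.3722e+7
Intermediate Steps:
O = 960 (O = (420*16)/7 = (⅐)*6720 = 960)
W(y) = 1/(67 + y)
(O + W(23))*(34832 - 49126) = (960 + 1/(67 + 23))*(34832 - 49126) = (960 + 1/90)*(-14294) = (86401/90)*(-14294) = -617507947/45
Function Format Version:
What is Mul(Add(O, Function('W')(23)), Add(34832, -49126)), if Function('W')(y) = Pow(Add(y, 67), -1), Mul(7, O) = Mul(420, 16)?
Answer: Rational(-617507947, 45) ≈ -1.3722e+7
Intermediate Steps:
O = 960 (O = Mul(Rational(1, 7), Mul(420, 16)) = Mul(Rational(1, 7), 6720) = 960)
Function('W')(y) = Pow(Add(67, y), -1)
Mul(Add(O, Function('W')(23)), Add(34832, -49126)) = Mul(Add(960, Pow(Add(67, 23), -1)), Add(34832, -49126)) = Mul(Add(960, Pow(90, -1)), -14294) = Mul(Add(960, Rational(1, 90)), -14294) = Mul(Rational(86401, 90), -14294) = Rational(-617507947, 45)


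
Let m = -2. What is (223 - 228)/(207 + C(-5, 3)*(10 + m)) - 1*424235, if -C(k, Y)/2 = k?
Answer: -121755450/287 ≈ -4.2424e+5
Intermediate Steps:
C(k, Y) = -2*k
(223 - 228)/(207 + C(-5, 3)*(10 + m)) - 1*424235 = (223 - 228)/(207 + (-2*(-5))*(10 - 2)) - 1*424235 = -5/(207 + 10*8) - 424235 = -5/(207 + 80) - 424235 = -5/287 - 424235 = -121755450/287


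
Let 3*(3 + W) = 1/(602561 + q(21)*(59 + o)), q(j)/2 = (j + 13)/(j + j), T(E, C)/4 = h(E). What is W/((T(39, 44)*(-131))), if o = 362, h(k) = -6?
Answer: -19002139/19914245340 ≈ -0.00095420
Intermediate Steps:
T(E, C) = -24 (T(E, C) = 4*(-6) = -24)
q(j) = (13 + j)/j (q(j) = 2*((j + 13)/(j + j)) = 2*((13 + j)/((2*j))) = 2*((13 + j)*(1/(2*j))) = 2*((13 + j)/(2*j)) = (13 + j)/j)
W = -38004278/12668095 (W = -3 + 1/(3*(602561 + ((13 + 21)/21)*(59 + 362))) = -3 + 1/(3*(602561 + ((1/21)*34)*421)) = -3 + 1/(3*(602561 + (34/21)*421)) = -3 + 1/(3*(602561 + 14314/21)) = -3 + 1/(3*(12668095/21)) = -3 + (1/3)*(21/12668095) = -3 + 7/12668095 = -38004278/12668095 ≈ -3.0000)
W/((T(39, 44)*(-131))) = -38004278/(12668095*((-24*(-131)))) = -38004278/12668095/3144 = -38004278/12668095*1/3144 = -19002139/19914245340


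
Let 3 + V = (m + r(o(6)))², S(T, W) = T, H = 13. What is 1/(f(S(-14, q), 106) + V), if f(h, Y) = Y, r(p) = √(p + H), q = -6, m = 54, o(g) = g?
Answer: 1519/4503914 - 27*√19/2251957 ≈ 0.00028500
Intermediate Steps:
r(p) = √(13 + p) (r(p) = √(p + 13) = √(13 + p))
V = -3 + (54 + √19)² (V = -3 + (54 + √(13 + 6))² = -3 + (54 + √19)² ≈ 3402.8)
1/(f(S(-14, q), 106) + V) = 1/(106 + (2932 + 108*√19)) = 1/(3038 + 108*√19)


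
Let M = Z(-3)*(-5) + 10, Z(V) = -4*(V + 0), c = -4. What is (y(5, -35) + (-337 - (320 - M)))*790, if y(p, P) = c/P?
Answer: -3909078/7 ≈ -5.5844e+5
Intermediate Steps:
y(p, P) = -4/P
Z(V) = -4*V
M = -50 (M = -4*(-3)*(-5) + 10 = 12*(-5) + 10 = -60 + 10 = -50)
(y(5, -35) + (-337 - (320 - M)))*790 = (-4/(-35) + (-337 - (320 - 1*(-50))))*790 = (-4*(-1/35) + (-337 - (320 + 50)))*790 = (4/35 + (-337 - 1*370))*790 = (4/35 + (-337 - 370))*790 = (4/35 - 707)*790 = -24741/35*790 = -3909078/7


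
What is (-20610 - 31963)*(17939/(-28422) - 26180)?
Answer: 39119879428127/28422 ≈ 1.3764e+9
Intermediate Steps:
(-20610 - 31963)*(17939/(-28422) - 26180) = -52573*(17939*(-1/28422) - 26180) = -52573*(-17939/28422 - 26180) = -52573*(-744105899/28422) = 39119879428127/28422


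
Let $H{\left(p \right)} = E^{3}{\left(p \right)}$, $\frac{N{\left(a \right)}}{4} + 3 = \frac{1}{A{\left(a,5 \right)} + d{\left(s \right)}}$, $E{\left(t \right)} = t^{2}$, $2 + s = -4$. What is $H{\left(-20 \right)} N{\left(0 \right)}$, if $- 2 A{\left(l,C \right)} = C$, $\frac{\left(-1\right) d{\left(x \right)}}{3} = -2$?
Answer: $- \frac{4864000000}{7} \approx -6.9486 \cdot 10^{8}$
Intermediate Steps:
$s = -6$ ($s = -2 - 4 = -6$)
$d{\left(x \right)} = 6$ ($d{\left(x \right)} = \left(-3\right) \left(-2\right) = 6$)
$A{\left(l,C \right)} = - \frac{C}{2}$
$N{\left(a \right)} = - \frac{76}{7}$ ($N{\left(a \right)} = -12 + \frac{4}{\left(- \frac{1}{2}\right) 5 + 6} = -12 + \frac{4}{- \frac{5}{2} + 6} = -12 + \frac{4}{\frac{7}{2}} = -12 + 4 \cdot \frac{2}{7} = -12 + \frac{8}{7} = - \frac{76}{7}$)
$H{\left(p \right)} = p^{6}$ ($H{\left(p \right)} = \left(p^{2}\right)^{3} = p^{6}$)
$H{\left(-20 \right)} N{\left(0 \right)} = \left(-20\right)^{6} \left(- \frac{76}{7}\right) = 64000000 \left(- \frac{76}{7}\right) = - \frac{4864000000}{7}$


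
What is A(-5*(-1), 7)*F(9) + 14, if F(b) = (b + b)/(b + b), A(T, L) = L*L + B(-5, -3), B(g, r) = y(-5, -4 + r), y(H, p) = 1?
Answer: 64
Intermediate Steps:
B(g, r) = 1
A(T, L) = 1 + L² (A(T, L) = L*L + 1 = L² + 1 = 1 + L²)
F(b) = 1 (F(b) = (2*b)/((2*b)) = (2*b)*(1/(2*b)) = 1)
A(-5*(-1), 7)*F(9) + 14 = (1 + 7²)*1 + 14 = (1 + 49)*1 + 14 = 50*1 + 14 = 50 + 14 = 64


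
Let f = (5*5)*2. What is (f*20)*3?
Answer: 3000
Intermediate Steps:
f = 50 (f = 25*2 = 50)
(f*20)*3 = (50*20)*3 = 1000*3 = 3000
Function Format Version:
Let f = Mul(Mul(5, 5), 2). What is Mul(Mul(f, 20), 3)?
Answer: 3000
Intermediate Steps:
f = 50 (f = Mul(25, 2) = 50)
Mul(Mul(f, 20), 3) = Mul(Mul(50, 20), 3) = Mul(1000, 3) = 3000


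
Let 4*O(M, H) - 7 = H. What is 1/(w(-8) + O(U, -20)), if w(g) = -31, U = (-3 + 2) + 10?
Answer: -4/137 ≈ -0.029197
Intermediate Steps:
U = 9 (U = -1 + 10 = 9)
O(M, H) = 7/4 + H/4
1/(w(-8) + O(U, -20)) = 1/(-31 + (7/4 + (¼)*(-20))) = 1/(-31 + (7/4 - 5)) = 1/(-31 - 13/4) = 1/(-137/4) = -4/137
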